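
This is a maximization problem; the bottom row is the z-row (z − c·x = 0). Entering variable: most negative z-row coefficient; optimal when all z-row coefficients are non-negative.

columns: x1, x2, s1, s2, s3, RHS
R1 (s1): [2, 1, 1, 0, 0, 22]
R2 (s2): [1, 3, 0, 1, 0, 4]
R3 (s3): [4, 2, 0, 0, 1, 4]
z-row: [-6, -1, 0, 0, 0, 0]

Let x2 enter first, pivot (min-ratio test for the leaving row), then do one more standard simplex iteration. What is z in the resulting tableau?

18/5

Ratio test on column x2 — row 1: 22/1 = 22; row 2: 4/3 = 4/3; row 3: 4/2 = 2. Minimum is 4/3 at row 2 (s2 leaves); pivot element 3.
Pivot on row 2; the z-row RHS becomes 0 − (-1)·(4/3) = 4/3.
Next entering variable (most negative z-row entry -17/3): x1.
Ratio test on column x1 — row 1: (62/3)/(5/3) = 62/5; row 2: (4/3)/(1/3) = 4; row 3: (4/3)/(10/3) = 2/5. Minimum is 2/5 at row 3 (s3 leaves); pivot element 10/3.
After the second pivot the z-row RHS is 4/3 − (-17/3)·(2/5) = 18/5.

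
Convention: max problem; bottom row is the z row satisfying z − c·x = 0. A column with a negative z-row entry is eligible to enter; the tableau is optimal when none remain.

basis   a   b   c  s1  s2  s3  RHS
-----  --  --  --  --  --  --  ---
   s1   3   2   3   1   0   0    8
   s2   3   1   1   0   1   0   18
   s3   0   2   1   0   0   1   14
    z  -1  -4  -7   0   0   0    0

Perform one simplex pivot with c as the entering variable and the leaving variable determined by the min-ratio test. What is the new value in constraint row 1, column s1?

1/3

Ratio test on column c — row 1: 8/3 = 8/3; row 2: 18/1 = 18; row 3: 14/1 = 14. Minimum is 8/3 at row 1 (s1 leaves); pivot element 3.
Divide row 1 by 3; eliminate column c from the other rows.
In the new row 1, the s1 entry is the old entry divided by the pivot: 1/3 = 1/3.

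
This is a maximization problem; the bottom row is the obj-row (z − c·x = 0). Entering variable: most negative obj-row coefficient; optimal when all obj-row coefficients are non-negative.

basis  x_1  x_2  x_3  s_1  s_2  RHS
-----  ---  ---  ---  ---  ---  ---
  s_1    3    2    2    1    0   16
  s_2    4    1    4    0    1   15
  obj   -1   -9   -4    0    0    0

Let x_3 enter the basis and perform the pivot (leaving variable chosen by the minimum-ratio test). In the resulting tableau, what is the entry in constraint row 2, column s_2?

Ratio test on column x_3 — row 1: 16/2 = 8; row 2: 15/4 = 15/4. Minimum is 15/4 at row 2 (s_2 leaves); pivot element 4.
Divide row 2 by 4; eliminate column x_3 from the other rows.
In the new row 2, the s_2 entry is the old entry divided by the pivot: 1/4 = 1/4.

1/4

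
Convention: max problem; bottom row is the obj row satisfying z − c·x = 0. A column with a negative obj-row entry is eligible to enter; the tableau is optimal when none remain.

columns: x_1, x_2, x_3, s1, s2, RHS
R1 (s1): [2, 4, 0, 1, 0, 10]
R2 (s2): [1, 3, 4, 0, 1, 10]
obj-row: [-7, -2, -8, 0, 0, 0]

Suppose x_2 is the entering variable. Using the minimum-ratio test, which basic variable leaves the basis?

s1

Column x_2 entries and ratios — s1: 10/4 = 5/2; s2: 10/3 = 10/3.
Smallest ratio is 5/2 in the row of s1, so s1 leaves.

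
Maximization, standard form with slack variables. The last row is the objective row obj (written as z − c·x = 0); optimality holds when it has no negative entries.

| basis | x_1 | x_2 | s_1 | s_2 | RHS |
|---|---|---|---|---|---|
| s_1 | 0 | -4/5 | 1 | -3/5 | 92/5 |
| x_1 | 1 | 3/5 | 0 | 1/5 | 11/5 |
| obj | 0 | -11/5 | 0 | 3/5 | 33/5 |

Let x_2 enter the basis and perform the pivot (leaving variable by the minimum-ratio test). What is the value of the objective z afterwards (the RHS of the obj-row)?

Ratio test on column x_2 — row 1: entry -4/5 ≤ 0; row 2: (11/5)/(3/5) = 11/3. Minimum is 11/3 at row 2 (x_1 leaves); pivot element 3/5.
Pivot on row 2; the obj-row RHS becomes 33/5 − (-11/5)·(11/3) = 44/3.

44/3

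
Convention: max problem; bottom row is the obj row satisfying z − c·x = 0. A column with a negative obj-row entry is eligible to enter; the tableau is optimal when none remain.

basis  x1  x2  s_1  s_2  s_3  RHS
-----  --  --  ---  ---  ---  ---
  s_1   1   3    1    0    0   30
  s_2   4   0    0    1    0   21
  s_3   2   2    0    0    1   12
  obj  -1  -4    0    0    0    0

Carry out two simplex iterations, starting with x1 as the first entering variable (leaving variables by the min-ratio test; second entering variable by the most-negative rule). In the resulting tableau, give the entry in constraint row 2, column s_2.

Ratio test on column x1 — row 1: 30/1 = 30; row 2: 21/4 = 21/4; row 3: 12/2 = 6. Minimum is 21/4 at row 2 (s_2 leaves); pivot element 4.
Divide row 2 by 4; eliminate column x1 from the other rows.
Second iteration: most negative obj-row entry is -4 in column x2, so x2 enters.
Ratio test on column x2 — row 1: (99/4)/3 = 33/4; row 2: entry 0 ≤ 0; row 3: (3/2)/2 = 3/4. Minimum is 3/4 at row 3 (s_3 leaves); pivot element 2.
Divide row 3 by 2; eliminate column x2 from the other rows.
After both pivots, the entry at constraint row 2, column s_2 is 1/4.

1/4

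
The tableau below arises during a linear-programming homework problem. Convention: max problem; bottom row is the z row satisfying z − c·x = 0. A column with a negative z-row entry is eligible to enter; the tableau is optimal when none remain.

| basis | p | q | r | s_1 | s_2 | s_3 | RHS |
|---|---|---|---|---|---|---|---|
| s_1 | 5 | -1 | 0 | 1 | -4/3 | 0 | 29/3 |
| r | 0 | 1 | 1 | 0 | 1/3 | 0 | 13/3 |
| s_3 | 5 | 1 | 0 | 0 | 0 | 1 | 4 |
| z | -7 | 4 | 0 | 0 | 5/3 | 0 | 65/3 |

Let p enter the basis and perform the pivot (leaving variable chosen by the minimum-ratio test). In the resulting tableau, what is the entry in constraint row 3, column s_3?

Ratio test on column p — row 1: (29/3)/5 = 29/15; row 2: entry 0 ≤ 0; row 3: 4/5 = 4/5. Minimum is 4/5 at row 3 (s_3 leaves); pivot element 5.
Divide row 3 by 5; eliminate column p from the other rows.
In the new row 3, the s_3 entry is the old entry divided by the pivot: 1/5 = 1/5.

1/5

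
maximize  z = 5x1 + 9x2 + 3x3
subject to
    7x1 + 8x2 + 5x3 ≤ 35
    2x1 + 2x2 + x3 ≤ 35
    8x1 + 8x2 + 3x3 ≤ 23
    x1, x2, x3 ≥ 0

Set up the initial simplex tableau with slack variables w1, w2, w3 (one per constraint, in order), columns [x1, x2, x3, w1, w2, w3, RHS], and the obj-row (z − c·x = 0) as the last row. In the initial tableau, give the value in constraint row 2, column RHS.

35

The RHS of constraint 2 is b_2 = 35.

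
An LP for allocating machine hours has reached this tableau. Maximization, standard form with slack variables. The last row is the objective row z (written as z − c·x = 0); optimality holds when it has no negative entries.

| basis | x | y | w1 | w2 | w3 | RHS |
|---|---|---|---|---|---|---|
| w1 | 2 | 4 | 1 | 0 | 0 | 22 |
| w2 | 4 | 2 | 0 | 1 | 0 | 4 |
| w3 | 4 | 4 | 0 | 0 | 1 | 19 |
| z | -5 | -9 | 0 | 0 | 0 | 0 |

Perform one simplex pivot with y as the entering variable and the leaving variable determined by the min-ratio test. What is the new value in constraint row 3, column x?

Ratio test on column y — row 1: 22/4 = 11/2; row 2: 4/2 = 2; row 3: 19/4 = 19/4. Minimum is 2 at row 2 (w2 leaves); pivot element 2.
Divide row 2 by 2; eliminate column y from the other rows.
Row 3 update in column x: 4 − 4·2 = -4.

-4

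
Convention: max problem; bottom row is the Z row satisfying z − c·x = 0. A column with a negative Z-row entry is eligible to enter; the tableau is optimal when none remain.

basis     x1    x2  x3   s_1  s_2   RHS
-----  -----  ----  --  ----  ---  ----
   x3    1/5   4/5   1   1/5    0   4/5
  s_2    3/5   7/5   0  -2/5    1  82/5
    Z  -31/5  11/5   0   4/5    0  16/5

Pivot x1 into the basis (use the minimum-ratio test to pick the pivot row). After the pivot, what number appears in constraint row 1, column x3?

Ratio test on column x1 — row 1: (4/5)/(1/5) = 4; row 2: (82/5)/(3/5) = 82/3. Minimum is 4 at row 1 (x3 leaves); pivot element 1/5.
Divide row 1 by 1/5; eliminate column x1 from the other rows.
In the new row 1, the x3 entry is the old entry divided by the pivot: 1/(1/5) = 5.

5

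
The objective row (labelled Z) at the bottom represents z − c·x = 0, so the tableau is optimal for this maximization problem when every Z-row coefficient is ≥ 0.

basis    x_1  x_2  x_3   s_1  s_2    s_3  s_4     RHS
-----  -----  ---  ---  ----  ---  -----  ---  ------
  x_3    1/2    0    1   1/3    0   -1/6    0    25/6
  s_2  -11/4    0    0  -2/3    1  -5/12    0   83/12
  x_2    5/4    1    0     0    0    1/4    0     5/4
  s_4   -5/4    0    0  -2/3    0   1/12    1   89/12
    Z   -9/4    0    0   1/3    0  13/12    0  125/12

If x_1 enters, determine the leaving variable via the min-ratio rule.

Column x_1 entries and ratios — x_3: (25/6)/(1/2) = 25/3; s_2: -11/4 ≤ 0, skip; x_2: (5/4)/(5/4) = 1; s_4: -5/4 ≤ 0, skip.
Smallest ratio is 1 in the row of x_2, so x_2 leaves.

x_2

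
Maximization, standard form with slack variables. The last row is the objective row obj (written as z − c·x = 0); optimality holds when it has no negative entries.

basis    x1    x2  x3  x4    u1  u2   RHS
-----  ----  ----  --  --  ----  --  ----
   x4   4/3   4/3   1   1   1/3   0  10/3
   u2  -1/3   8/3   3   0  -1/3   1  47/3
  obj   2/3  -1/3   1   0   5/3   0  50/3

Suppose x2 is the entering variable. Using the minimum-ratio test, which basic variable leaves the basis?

x4

Column x2 entries and ratios — x4: (10/3)/(4/3) = 5/2; u2: (47/3)/(8/3) = 47/8.
Smallest ratio is 5/2 in the row of x4, so x4 leaves.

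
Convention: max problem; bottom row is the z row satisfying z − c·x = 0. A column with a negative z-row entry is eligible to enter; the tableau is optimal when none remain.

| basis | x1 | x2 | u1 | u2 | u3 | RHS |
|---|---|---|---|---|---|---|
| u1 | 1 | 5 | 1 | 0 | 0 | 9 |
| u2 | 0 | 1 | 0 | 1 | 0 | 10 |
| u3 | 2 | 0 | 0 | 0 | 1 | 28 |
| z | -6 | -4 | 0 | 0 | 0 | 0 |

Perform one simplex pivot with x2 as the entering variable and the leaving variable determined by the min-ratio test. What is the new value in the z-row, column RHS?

36/5

Ratio test on column x2 — row 1: 9/5 = 9/5; row 2: 10/1 = 10; row 3: entry 0 ≤ 0. Minimum is 9/5 at row 1 (u1 leaves); pivot element 5.
Divide row 1 by 5; eliminate column x2 from the other rows.
z-row update in column RHS: 0 − (-4)·(9/5) = 36/5.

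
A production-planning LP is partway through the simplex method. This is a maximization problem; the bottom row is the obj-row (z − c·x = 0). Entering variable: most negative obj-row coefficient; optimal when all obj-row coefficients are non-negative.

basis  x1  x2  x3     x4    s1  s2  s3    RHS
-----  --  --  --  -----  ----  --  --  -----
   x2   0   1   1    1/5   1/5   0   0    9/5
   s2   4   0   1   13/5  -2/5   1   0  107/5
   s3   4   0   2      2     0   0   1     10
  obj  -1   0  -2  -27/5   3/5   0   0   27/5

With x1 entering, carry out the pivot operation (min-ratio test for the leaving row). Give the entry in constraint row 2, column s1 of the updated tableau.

-2/5

Ratio test on column x1 — row 1: entry 0 ≤ 0; row 2: (107/5)/4 = 107/20; row 3: 10/4 = 5/2. Minimum is 5/2 at row 3 (s3 leaves); pivot element 4.
Divide row 3 by 4; eliminate column x1 from the other rows.
Row 2 update in column s1: -2/5 − 4·0 = -2/5.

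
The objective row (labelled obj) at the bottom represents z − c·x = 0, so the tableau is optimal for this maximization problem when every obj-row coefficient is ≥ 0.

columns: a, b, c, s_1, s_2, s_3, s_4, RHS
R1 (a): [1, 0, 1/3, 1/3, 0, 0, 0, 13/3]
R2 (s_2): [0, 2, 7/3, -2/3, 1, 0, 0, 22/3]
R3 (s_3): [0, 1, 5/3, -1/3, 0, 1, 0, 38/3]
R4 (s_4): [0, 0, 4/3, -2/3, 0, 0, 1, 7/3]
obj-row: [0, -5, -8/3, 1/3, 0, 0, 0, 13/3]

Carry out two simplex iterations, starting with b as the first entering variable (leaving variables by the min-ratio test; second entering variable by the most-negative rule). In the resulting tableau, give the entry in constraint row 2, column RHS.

8

Ratio test on column b — row 1: entry 0 ≤ 0; row 2: (22/3)/2 = 11/3; row 3: (38/3)/1 = 38/3; row 4: entry 0 ≤ 0. Minimum is 11/3 at row 2 (s_2 leaves); pivot element 2.
Divide row 2 by 2; eliminate column b from the other rows.
Second iteration: most negative obj-row entry is -4/3 in column s_1, so s_1 enters.
Ratio test on column s_1 — row 1: (13/3)/(1/3) = 13; row 2: entry -1/3 ≤ 0; row 3: entry 0 ≤ 0; row 4: entry -2/3 ≤ 0. Minimum is 13 at row 1 (a leaves); pivot element 1/3.
Divide row 1 by 1/3; eliminate column s_1 from the other rows.
After both pivots, the entry at constraint row 2, column RHS is 8.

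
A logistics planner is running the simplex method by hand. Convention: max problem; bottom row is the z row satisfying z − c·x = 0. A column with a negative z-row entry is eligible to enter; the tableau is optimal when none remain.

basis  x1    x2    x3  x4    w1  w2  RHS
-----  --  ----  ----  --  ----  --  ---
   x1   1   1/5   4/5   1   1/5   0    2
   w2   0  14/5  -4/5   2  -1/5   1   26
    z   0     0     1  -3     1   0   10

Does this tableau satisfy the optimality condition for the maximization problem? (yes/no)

The z-row has a negative entry -3 in column x4, so it is not optimal.

no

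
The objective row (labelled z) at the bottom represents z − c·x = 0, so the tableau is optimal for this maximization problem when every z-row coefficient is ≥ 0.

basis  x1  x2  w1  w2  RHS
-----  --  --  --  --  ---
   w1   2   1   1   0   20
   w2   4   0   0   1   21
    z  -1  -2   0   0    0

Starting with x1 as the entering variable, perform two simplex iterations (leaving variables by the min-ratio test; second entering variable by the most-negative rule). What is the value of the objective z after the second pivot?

Ratio test on column x1 — row 1: 20/2 = 10; row 2: 21/4 = 21/4. Minimum is 21/4 at row 2 (w2 leaves); pivot element 4.
Pivot on row 2; the z-row RHS becomes 0 − (-1)·(21/4) = 21/4.
Next entering variable (most negative z-row entry -2): x2.
Ratio test on column x2 — row 1: (19/2)/1 = 19/2; row 2: entry 0 ≤ 0. Minimum is 19/2 at row 1 (w1 leaves); pivot element 1.
After the second pivot the z-row RHS is 21/4 − (-2)·(19/2) = 97/4.

97/4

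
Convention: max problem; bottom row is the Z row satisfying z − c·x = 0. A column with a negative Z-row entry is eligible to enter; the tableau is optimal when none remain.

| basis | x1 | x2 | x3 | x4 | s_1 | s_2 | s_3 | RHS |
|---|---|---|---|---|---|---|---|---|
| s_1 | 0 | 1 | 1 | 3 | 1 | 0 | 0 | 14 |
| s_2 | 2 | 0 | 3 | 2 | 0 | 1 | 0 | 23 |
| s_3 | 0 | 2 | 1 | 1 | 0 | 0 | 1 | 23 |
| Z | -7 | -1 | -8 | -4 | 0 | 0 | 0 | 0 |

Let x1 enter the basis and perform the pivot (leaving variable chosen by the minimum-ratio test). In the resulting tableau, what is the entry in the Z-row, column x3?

5/2

Ratio test on column x1 — row 1: entry 0 ≤ 0; row 2: 23/2 = 23/2; row 3: entry 0 ≤ 0. Minimum is 23/2 at row 2 (s_2 leaves); pivot element 2.
Divide row 2 by 2; eliminate column x1 from the other rows.
Z-row update in column x3: -8 − (-7)·(3/2) = 5/2.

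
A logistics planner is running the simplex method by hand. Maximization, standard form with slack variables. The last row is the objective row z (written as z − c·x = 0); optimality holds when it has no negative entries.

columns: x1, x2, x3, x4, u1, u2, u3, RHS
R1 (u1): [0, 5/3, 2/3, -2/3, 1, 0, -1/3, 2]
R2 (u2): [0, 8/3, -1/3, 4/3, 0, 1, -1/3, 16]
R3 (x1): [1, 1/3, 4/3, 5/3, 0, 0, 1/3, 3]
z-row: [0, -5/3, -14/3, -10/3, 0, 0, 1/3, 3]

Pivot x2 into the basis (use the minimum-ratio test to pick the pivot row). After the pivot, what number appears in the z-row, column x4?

Ratio test on column x2 — row 1: 2/(5/3) = 6/5; row 2: 16/(8/3) = 6; row 3: 3/(1/3) = 9. Minimum is 6/5 at row 1 (u1 leaves); pivot element 5/3.
Divide row 1 by 5/3; eliminate column x2 from the other rows.
z-row update in column x4: -10/3 − (-5/3)·(-2/5) = -4.

-4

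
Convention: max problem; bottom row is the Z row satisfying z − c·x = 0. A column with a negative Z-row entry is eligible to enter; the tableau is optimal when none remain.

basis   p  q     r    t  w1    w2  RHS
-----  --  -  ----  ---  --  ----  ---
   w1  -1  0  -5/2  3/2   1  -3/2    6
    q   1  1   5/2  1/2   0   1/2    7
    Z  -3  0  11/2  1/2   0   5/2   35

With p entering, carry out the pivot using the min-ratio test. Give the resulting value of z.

56

Ratio test on column p — row 1: entry -1 ≤ 0; row 2: 7/1 = 7. Minimum is 7 at row 2 (q leaves); pivot element 1.
Pivot on row 2; the Z-row RHS becomes 35 − (-3)·7 = 56.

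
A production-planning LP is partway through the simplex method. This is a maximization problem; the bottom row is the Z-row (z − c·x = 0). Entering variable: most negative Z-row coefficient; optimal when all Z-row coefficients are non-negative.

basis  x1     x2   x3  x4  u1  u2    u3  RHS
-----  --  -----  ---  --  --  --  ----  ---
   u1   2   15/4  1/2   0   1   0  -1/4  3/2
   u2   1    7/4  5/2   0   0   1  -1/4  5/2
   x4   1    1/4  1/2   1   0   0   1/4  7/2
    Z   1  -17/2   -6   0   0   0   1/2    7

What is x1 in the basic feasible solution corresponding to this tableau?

x1 is not in the basis, so in the current basic feasible solution x1 = 0.

0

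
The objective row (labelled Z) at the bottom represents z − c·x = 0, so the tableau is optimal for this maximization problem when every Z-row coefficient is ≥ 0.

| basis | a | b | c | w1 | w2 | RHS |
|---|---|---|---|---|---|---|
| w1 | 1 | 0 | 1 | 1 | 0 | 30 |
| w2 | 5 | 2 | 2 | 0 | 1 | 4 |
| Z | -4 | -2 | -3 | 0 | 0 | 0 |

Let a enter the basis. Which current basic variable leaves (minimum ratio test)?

w2

Column a entries and ratios — w1: 30/1 = 30; w2: 4/5 = 4/5.
Smallest ratio is 4/5 in the row of w2, so w2 leaves.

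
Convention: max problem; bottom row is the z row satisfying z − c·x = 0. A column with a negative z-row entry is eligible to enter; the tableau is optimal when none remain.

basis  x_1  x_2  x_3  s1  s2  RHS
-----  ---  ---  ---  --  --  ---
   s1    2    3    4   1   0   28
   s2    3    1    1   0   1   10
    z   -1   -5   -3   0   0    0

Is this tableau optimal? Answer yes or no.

no

The z-row has a negative entry -5 in column x_2, so it is not optimal.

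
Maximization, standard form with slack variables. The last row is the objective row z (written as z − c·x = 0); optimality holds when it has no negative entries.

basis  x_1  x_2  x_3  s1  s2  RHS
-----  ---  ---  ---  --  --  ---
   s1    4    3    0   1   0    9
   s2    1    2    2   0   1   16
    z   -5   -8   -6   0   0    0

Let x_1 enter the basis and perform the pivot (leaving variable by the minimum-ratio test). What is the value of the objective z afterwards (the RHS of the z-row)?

45/4

Ratio test on column x_1 — row 1: 9/4 = 9/4; row 2: 16/1 = 16. Minimum is 9/4 at row 1 (s1 leaves); pivot element 4.
Pivot on row 1; the z-row RHS becomes 0 − (-5)·(9/4) = 45/4.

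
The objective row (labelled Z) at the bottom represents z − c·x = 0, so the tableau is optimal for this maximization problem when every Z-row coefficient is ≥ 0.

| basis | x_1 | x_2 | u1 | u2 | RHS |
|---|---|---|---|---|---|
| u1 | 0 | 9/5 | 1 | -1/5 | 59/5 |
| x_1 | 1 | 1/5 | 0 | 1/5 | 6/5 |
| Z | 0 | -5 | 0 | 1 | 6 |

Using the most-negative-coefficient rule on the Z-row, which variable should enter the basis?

x_2

Negative Z-row entries: x_2: -5.
The most negative is -5 in column x_2, so x_2 enters.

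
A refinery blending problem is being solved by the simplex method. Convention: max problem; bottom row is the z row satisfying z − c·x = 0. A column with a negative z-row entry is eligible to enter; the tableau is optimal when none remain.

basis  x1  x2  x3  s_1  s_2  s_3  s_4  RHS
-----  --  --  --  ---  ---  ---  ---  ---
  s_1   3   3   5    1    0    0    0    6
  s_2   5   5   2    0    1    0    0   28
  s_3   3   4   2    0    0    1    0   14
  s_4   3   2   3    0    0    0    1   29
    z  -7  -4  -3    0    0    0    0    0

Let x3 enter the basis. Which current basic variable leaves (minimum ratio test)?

Column x3 entries and ratios — s_1: 6/5 = 6/5; s_2: 28/2 = 14; s_3: 14/2 = 7; s_4: 29/3 = 29/3.
Smallest ratio is 6/5 in the row of s_1, so s_1 leaves.

s_1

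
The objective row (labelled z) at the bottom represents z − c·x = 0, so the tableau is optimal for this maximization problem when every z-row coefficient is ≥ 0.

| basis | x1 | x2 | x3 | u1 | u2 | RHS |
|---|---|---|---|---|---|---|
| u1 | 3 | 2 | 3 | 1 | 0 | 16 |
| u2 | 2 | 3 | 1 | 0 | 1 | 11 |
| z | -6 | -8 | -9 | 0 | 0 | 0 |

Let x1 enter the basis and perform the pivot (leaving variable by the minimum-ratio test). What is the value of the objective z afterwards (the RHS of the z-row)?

Ratio test on column x1 — row 1: 16/3 = 16/3; row 2: 11/2 = 11/2. Minimum is 16/3 at row 1 (u1 leaves); pivot element 3.
Pivot on row 1; the z-row RHS becomes 0 − (-6)·(16/3) = 32.

32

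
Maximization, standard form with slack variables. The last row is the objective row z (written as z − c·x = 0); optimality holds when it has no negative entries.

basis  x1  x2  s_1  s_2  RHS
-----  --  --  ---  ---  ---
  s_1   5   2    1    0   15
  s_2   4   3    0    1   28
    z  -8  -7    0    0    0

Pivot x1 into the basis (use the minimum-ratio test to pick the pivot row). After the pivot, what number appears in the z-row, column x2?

Ratio test on column x1 — row 1: 15/5 = 3; row 2: 28/4 = 7. Minimum is 3 at row 1 (s_1 leaves); pivot element 5.
Divide row 1 by 5; eliminate column x1 from the other rows.
z-row update in column x2: -7 − (-8)·(2/5) = -19/5.

-19/5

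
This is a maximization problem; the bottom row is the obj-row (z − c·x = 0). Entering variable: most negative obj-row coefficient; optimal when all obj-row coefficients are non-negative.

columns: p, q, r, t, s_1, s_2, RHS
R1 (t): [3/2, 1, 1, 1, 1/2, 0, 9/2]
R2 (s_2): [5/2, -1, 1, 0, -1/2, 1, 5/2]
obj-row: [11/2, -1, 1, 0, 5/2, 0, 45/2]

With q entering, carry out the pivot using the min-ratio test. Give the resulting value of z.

Ratio test on column q — row 1: (9/2)/1 = 9/2; row 2: entry -1 ≤ 0. Minimum is 9/2 at row 1 (t leaves); pivot element 1.
Pivot on row 1; the obj-row RHS becomes 45/2 − (-1)·(9/2) = 27.

27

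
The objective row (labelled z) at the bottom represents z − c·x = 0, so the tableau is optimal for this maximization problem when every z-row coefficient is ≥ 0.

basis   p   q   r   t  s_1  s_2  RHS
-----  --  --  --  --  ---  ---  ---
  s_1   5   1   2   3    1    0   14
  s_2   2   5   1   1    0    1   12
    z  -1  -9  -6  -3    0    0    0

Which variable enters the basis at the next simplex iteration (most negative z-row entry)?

q

Negative z-row entries: p: -1, q: -9, r: -6, t: -3.
The most negative is -9 in column q, so q enters.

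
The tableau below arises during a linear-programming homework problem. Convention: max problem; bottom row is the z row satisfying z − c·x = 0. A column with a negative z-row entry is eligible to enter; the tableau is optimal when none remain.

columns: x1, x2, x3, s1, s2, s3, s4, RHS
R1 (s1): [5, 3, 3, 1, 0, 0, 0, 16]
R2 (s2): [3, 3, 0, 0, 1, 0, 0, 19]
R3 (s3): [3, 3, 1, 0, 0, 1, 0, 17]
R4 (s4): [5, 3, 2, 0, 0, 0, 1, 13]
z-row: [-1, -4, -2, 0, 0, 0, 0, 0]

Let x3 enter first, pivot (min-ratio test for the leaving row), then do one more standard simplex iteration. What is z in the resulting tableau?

46/3

Ratio test on column x3 — row 1: 16/3 = 16/3; row 2: entry 0 ≤ 0; row 3: 17/1 = 17; row 4: 13/2 = 13/2. Minimum is 16/3 at row 1 (s1 leaves); pivot element 3.
Pivot on row 1; the z-row RHS becomes 0 − (-2)·(16/3) = 32/3.
Next entering variable (most negative z-row entry -2): x2.
Ratio test on column x2 — row 1: (16/3)/1 = 16/3; row 2: 19/3 = 19/3; row 3: (35/3)/2 = 35/6; row 4: (7/3)/1 = 7/3. Minimum is 7/3 at row 4 (s4 leaves); pivot element 1.
After the second pivot the z-row RHS is 32/3 − (-2)·(7/3) = 46/3.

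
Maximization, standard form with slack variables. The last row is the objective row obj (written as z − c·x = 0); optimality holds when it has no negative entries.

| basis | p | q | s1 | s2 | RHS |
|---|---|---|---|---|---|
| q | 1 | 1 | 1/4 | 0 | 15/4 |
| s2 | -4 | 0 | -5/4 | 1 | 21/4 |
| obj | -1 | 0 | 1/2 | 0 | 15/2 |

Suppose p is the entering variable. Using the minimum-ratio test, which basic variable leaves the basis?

Column p entries and ratios — q: (15/4)/1 = 15/4; s2: -4 ≤ 0, skip.
Smallest ratio is 15/4 in the row of q, so q leaves.

q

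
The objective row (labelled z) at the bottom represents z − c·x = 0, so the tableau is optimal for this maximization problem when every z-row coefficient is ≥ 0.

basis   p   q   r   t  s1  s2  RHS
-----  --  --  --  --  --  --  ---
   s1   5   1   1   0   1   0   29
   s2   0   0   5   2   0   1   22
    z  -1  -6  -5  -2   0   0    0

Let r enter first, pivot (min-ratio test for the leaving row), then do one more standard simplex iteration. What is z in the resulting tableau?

848/5

Ratio test on column r — row 1: 29/1 = 29; row 2: 22/5 = 22/5. Minimum is 22/5 at row 2 (s2 leaves); pivot element 5.
Pivot on row 2; the z-row RHS becomes 0 − (-5)·(22/5) = 22.
Next entering variable (most negative z-row entry -6): q.
Ratio test on column q — row 1: (123/5)/1 = 123/5; row 2: entry 0 ≤ 0. Minimum is 123/5 at row 1 (s1 leaves); pivot element 1.
After the second pivot the z-row RHS is 22 − (-6)·(123/5) = 848/5.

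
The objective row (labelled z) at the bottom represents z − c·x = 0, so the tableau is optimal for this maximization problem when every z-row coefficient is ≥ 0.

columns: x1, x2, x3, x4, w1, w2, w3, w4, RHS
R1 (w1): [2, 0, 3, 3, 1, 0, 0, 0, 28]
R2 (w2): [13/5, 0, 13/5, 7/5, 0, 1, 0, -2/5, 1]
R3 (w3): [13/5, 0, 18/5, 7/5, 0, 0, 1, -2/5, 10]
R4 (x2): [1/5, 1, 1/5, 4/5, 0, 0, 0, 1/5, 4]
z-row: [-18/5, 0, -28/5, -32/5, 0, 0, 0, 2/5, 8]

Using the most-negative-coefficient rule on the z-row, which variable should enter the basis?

Negative z-row entries: x1: -18/5, x3: -28/5, x4: -32/5.
The most negative is -32/5 in column x4, so x4 enters.

x4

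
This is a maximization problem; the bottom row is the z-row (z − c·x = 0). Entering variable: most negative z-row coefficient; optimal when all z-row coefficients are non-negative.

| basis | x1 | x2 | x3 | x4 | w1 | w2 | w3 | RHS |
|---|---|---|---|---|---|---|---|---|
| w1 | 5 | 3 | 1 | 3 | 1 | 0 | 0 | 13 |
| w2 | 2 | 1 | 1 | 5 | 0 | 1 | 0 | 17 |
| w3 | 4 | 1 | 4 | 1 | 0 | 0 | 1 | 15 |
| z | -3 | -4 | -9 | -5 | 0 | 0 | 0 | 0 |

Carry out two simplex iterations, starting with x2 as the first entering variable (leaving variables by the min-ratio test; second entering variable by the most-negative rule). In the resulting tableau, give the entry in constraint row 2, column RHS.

118/11

Ratio test on column x2 — row 1: 13/3 = 13/3; row 2: 17/1 = 17; row 3: 15/1 = 15. Minimum is 13/3 at row 1 (w1 leaves); pivot element 3.
Divide row 1 by 3; eliminate column x2 from the other rows.
Second iteration: most negative z-row entry is -23/3 in column x3, so x3 enters.
Ratio test on column x3 — row 1: (13/3)/(1/3) = 13; row 2: (38/3)/(2/3) = 19; row 3: (32/3)/(11/3) = 32/11. Minimum is 32/11 at row 3 (w3 leaves); pivot element 11/3.
Divide row 3 by 11/3; eliminate column x3 from the other rows.
After both pivots, the entry at constraint row 2, column RHS is 118/11.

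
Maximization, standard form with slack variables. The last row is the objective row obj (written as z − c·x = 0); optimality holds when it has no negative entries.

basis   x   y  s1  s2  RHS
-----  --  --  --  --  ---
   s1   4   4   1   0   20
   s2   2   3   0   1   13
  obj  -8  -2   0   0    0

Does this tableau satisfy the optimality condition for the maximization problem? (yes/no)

The obj-row has a negative entry -8 in column x, so it is not optimal.

no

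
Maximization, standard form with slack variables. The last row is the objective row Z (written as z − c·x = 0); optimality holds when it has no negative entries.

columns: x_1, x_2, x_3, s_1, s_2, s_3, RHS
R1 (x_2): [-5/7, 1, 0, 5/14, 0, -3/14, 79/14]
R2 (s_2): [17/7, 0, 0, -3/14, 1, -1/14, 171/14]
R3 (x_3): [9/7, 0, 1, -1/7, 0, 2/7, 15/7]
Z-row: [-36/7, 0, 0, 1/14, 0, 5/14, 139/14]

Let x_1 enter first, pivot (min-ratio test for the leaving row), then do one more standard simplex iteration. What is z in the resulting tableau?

Ratio test on column x_1 — row 1: entry -5/7 ≤ 0; row 2: (171/14)/(17/7) = 171/34; row 3: (15/7)/(9/7) = 5/3. Minimum is 5/3 at row 3 (x_3 leaves); pivot element 9/7.
Pivot on row 3; the Z-row RHS becomes 139/14 − (-36/7)·(5/3) = 37/2.
Next entering variable (most negative Z-row entry -1/2): s_1.
Ratio test on column s_1 — row 1: (41/6)/(5/18) = 123/5; row 2: (49/6)/(1/18) = 147; row 3: entry -1/9 ≤ 0. Minimum is 123/5 at row 1 (x_2 leaves); pivot element 5/18.
After the second pivot the Z-row RHS is 37/2 − (-1/2)·(123/5) = 154/5.

154/5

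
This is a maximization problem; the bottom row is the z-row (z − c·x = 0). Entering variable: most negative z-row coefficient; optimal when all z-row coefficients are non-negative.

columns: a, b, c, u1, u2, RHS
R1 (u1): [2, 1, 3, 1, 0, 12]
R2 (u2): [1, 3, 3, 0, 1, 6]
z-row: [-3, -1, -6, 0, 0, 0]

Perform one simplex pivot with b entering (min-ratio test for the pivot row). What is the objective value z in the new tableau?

2

Ratio test on column b — row 1: 12/1 = 12; row 2: 6/3 = 2. Minimum is 2 at row 2 (u2 leaves); pivot element 3.
Pivot on row 2; the z-row RHS becomes 0 − (-1)·2 = 2.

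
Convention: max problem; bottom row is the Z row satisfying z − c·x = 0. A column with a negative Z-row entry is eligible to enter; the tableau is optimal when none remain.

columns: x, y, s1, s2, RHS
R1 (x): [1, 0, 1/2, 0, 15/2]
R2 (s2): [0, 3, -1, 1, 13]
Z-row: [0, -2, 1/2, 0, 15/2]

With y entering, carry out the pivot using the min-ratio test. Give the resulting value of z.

Ratio test on column y — row 1: entry 0 ≤ 0; row 2: 13/3 = 13/3. Minimum is 13/3 at row 2 (s2 leaves); pivot element 3.
Pivot on row 2; the Z-row RHS becomes 15/2 − (-2)·(13/3) = 97/6.

97/6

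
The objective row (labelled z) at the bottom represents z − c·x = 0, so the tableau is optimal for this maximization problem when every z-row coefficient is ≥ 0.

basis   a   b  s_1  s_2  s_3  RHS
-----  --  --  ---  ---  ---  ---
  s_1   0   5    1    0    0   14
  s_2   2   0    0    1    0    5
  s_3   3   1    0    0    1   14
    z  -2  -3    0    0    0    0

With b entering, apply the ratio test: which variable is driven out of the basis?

Column b entries and ratios — s_1: 14/5 = 14/5; s_2: 0 ≤ 0, skip; s_3: 14/1 = 14.
Smallest ratio is 14/5 in the row of s_1, so s_1 leaves.

s_1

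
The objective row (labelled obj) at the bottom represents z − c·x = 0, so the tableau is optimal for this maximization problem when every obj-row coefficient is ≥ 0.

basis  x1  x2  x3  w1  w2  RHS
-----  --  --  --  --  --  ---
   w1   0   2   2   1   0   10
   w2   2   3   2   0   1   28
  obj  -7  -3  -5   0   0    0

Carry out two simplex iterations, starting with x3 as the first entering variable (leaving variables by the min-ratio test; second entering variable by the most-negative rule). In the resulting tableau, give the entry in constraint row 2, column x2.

Ratio test on column x3 — row 1: 10/2 = 5; row 2: 28/2 = 14. Minimum is 5 at row 1 (w1 leaves); pivot element 2.
Divide row 1 by 2; eliminate column x3 from the other rows.
Second iteration: most negative obj-row entry is -7 in column x1, so x1 enters.
Ratio test on column x1 — row 1: entry 0 ≤ 0; row 2: 18/2 = 9. Minimum is 9 at row 2 (w2 leaves); pivot element 2.
Divide row 2 by 2; eliminate column x1 from the other rows.
After both pivots, the entry at constraint row 2, column x2 is 1/2.

1/2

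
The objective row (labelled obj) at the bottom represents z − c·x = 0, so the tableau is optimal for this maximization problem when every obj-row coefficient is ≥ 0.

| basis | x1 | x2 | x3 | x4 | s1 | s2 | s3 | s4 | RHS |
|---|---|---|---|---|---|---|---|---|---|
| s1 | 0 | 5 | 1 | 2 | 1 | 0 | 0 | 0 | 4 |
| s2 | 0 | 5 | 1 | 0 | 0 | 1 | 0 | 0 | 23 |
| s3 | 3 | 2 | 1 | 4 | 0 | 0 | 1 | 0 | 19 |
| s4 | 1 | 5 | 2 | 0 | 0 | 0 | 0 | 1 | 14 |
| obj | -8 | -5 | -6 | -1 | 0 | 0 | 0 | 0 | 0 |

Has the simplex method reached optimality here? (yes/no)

The obj-row has a negative entry -8 in column x1, so it is not optimal.

no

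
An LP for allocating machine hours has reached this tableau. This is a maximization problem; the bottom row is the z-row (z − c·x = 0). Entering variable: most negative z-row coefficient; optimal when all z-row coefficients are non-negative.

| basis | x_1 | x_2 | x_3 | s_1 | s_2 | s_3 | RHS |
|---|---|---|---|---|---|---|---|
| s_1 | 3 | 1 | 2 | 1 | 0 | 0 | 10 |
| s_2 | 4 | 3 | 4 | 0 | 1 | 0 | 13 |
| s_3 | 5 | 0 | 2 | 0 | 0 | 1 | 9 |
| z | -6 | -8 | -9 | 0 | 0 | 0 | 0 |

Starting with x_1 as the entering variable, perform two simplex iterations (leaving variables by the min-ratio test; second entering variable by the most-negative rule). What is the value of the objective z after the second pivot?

Ratio test on column x_1 — row 1: 10/3 = 10/3; row 2: 13/4 = 13/4; row 3: 9/5 = 9/5. Minimum is 9/5 at row 3 (s_3 leaves); pivot element 5.
Pivot on row 3; the z-row RHS becomes 0 − (-6)·(9/5) = 54/5.
Next entering variable (most negative z-row entry -8): x_2.
Ratio test on column x_2 — row 1: (23/5)/1 = 23/5; row 2: (29/5)/3 = 29/15; row 3: entry 0 ≤ 0. Minimum is 29/15 at row 2 (s_2 leaves); pivot element 3.
After the second pivot the z-row RHS is 54/5 − (-8)·(29/15) = 394/15.

394/15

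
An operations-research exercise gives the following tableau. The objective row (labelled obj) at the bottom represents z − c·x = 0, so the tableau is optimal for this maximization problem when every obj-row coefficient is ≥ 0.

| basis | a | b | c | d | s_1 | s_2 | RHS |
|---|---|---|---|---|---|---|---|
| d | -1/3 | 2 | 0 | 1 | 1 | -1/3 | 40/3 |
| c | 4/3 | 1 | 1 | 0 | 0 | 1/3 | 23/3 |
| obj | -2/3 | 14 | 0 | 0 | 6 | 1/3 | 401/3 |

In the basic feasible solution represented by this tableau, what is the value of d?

40/3

d is basic (row 1); its value is the RHS of that row, 40/3.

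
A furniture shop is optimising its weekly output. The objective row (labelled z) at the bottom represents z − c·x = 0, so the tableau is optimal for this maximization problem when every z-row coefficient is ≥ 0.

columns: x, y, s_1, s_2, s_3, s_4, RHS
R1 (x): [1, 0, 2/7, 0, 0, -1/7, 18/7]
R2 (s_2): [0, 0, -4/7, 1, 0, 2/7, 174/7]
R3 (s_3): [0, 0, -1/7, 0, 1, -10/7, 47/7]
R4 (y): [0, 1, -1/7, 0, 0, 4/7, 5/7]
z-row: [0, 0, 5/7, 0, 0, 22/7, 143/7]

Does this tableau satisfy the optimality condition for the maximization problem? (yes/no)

yes

Every z-row coefficient is ≥ 0, so the tableau is optimal.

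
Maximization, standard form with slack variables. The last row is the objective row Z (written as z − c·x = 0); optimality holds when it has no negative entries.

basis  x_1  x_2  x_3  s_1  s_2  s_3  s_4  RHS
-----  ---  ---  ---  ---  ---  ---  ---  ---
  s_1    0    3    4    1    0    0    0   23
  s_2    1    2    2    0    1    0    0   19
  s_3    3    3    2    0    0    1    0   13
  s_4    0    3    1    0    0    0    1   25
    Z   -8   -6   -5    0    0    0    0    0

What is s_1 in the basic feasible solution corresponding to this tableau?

s_1 is basic (row 1); its value is the RHS of that row, 23.

23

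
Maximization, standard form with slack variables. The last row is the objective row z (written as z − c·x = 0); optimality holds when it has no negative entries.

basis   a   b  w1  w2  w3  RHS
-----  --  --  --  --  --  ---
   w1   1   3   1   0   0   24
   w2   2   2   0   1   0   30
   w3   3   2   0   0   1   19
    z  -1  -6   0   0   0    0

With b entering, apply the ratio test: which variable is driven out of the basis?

w1

Column b entries and ratios — w1: 24/3 = 8; w2: 30/2 = 15; w3: 19/2 = 19/2.
Smallest ratio is 8 in the row of w1, so w1 leaves.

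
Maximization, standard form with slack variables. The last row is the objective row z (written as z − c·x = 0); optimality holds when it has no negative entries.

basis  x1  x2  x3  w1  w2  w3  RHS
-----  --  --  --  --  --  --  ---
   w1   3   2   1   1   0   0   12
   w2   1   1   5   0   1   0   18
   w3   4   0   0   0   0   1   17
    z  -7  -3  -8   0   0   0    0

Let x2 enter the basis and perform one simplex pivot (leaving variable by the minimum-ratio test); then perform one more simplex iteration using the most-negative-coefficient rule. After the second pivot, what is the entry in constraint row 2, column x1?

Ratio test on column x2 — row 1: 12/2 = 6; row 2: 18/1 = 18; row 3: entry 0 ≤ 0. Minimum is 6 at row 1 (w1 leaves); pivot element 2.
Divide row 1 by 2; eliminate column x2 from the other rows.
Second iteration: most negative z-row entry is -13/2 in column x3, so x3 enters.
Ratio test on column x3 — row 1: 6/(1/2) = 12; row 2: 12/(9/2) = 8/3; row 3: entry 0 ≤ 0. Minimum is 8/3 at row 2 (w2 leaves); pivot element 9/2.
Divide row 2 by 9/2; eliminate column x3 from the other rows.
After both pivots, the entry at constraint row 2, column x1 is -1/9.

-1/9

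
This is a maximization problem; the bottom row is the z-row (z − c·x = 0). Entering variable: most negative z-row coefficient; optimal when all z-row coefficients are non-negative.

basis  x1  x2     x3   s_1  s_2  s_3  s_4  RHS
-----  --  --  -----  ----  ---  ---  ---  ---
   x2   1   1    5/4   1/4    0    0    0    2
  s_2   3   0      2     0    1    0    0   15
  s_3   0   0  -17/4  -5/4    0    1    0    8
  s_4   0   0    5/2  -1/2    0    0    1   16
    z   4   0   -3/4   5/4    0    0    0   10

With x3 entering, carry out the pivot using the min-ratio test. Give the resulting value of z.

Ratio test on column x3 — row 1: 2/(5/4) = 8/5; row 2: 15/2 = 15/2; row 3: entry -17/4 ≤ 0; row 4: 16/(5/2) = 32/5. Minimum is 8/5 at row 1 (x2 leaves); pivot element 5/4.
Pivot on row 1; the z-row RHS becomes 10 − (-3/4)·(8/5) = 56/5.

56/5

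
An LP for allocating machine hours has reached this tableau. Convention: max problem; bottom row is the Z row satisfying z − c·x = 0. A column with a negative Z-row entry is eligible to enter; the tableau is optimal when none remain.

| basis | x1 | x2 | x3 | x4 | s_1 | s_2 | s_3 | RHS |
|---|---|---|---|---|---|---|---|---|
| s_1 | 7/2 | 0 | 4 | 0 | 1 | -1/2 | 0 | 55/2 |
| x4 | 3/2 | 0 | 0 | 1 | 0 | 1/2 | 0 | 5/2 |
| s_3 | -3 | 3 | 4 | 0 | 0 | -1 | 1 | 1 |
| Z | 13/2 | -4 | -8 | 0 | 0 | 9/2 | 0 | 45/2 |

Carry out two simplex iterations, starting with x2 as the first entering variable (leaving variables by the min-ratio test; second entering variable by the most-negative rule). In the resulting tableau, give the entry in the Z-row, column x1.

1/2

Ratio test on column x2 — row 1: entry 0 ≤ 0; row 2: entry 0 ≤ 0; row 3: 1/3 = 1/3. Minimum is 1/3 at row 3 (s_3 leaves); pivot element 3.
Divide row 3 by 3; eliminate column x2 from the other rows.
Second iteration: most negative Z-row entry is -8/3 in column x3, so x3 enters.
Ratio test on column x3 — row 1: (55/2)/4 = 55/8; row 2: entry 0 ≤ 0; row 3: (1/3)/(4/3) = 1/4. Minimum is 1/4 at row 3 (x2 leaves); pivot element 4/3.
Divide row 3 by 4/3; eliminate column x3 from the other rows.
After both pivots, the entry at the Z-row, column x1 is 1/2.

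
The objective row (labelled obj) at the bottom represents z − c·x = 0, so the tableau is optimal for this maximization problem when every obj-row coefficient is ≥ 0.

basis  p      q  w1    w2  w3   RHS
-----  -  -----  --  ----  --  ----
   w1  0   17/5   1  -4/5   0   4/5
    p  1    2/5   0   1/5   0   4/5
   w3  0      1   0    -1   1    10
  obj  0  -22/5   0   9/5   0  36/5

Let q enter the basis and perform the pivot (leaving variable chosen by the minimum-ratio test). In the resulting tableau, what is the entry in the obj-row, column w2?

Ratio test on column q — row 1: (4/5)/(17/5) = 4/17; row 2: (4/5)/(2/5) = 2; row 3: 10/1 = 10. Minimum is 4/17 at row 1 (w1 leaves); pivot element 17/5.
Divide row 1 by 17/5; eliminate column q from the other rows.
obj-row update in column w2: 9/5 − (-22/5)·(-4/17) = 13/17.

13/17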